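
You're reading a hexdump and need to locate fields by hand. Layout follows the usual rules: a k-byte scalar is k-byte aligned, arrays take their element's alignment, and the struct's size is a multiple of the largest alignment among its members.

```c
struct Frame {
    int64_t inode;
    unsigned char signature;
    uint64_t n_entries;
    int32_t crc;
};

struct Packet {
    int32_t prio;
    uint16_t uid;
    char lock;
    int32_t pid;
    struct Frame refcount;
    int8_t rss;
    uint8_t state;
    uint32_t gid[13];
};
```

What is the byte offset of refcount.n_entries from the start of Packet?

Frame: @0: inode [8B, align 8] → 8; @8: signature [1B, align 1] → 9; +7 pad (align 8); @16: n_entries [8B, align 8] → 24; @24: crc [4B, align 4] → 28; +4 tail pad (align 8); size 32, align 8
@0: prio [4B, align 4] → 4
@4: uid [2B, align 2] → 6
@6: lock [1B, align 1] → 7
+1 pad (align 4)
@8: pid [4B, align 4] → 12
+4 pad (align 8)
@16: refcount [32B, align 8] → 48
within Frame: n_entries at 16
16 + 16 = 32

32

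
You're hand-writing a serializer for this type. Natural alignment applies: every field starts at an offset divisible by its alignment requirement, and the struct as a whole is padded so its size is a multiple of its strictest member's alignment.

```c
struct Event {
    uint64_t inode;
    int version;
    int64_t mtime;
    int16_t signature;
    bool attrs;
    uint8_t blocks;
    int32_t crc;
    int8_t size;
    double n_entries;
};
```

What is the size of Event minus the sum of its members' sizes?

11

0..8  inode  (8B, 8-aligned)
8..12  version  (4B, 4-aligned)
12..16  -- padding (4B)
16..24  mtime  (8B, 8-aligned)
24..26  signature  (2B, 2-aligned)
26..27  attrs  (1B, 1-aligned)
27..28  blocks  (1B, 1-aligned)
28..32  crc  (4B, 4-aligned)
32..33  size  (1B, 1-aligned)
33..40  -- padding (7B)
40..48  n_entries  (8B, 8-aligned)
sizeof = 48, alignof = 8
data bytes 37, size 48 → padding 11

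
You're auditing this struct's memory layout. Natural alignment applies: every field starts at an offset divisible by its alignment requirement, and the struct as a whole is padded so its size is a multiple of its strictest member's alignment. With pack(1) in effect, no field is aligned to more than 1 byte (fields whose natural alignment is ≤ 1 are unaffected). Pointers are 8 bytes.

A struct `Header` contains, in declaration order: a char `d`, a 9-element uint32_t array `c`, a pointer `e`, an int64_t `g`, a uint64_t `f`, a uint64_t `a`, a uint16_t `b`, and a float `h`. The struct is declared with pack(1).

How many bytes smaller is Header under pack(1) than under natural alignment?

5

natural layout:
  d at 0 (size 1, align 1) → ends 1
  pad 3 to align 4 for c
  c at 4 (size 36, align 4) → ends 40
  e at 40 (size 8, align 8) → ends 48
  g at 48 (size 8, align 8) → ends 56
  f at 56 (size 8, align 8) → ends 64
  a at 64 (size 8, align 8) → ends 72
  b at 72 (size 2, align 2) → ends 74
  pad 2 to align 4 for h
  h at 76 (size 4, align 4) → ends 80
  total 80 bytes, alignment 8
packed(1) layout:
  d at 0 (size 1, align 1) → ends 1
  c at 1 (size 36, align 1) → ends 37
  e at 37 (size 8, align 1) → ends 45
  g at 45 (size 8, align 1) → ends 53
  f at 53 (size 8, align 1) → ends 61
  a at 61 (size 8, align 1) → ends 69
  b at 69 (size 2, align 1) → ends 71
  h at 71 (size 4, align 1) → ends 75
  total 75 bytes, alignment 1
80 − 75 = 5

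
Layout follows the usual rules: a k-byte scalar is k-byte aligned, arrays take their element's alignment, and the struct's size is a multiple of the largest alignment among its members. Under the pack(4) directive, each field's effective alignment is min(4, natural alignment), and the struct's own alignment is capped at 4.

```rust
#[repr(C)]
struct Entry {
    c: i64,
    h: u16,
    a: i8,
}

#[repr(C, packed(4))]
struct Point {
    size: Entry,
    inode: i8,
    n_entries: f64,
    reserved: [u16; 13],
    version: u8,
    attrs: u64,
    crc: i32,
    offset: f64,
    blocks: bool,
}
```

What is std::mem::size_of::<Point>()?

80

Entry: c at 0 (size 8, align 8) → ends 8; h at 8 (size 2, align 2) → ends 10; a at 10 (size 1, align 1) → ends 11; tail pad 5 to reach multiple of 8; total 16 bytes, alignment 8
size at 0 (size 16, align 4) → ends 16
inode at 16 (size 1, align 1) → ends 17
pad 3 to align 4 for n_entries
n_entries at 20 (size 8, align 4) → ends 28
reserved at 28 (size 26, align 2) → ends 54
version at 54 (size 1, align 1) → ends 55
pad 1 to align 4 for attrs
attrs at 56 (size 8, align 4) → ends 64
crc at 64 (size 4, align 4) → ends 68
offset at 68 (size 8, align 4) → ends 76
blocks at 76 (size 1, align 1) → ends 77
tail pad 3 to reach multiple of 4
total 80 bytes, alignment 4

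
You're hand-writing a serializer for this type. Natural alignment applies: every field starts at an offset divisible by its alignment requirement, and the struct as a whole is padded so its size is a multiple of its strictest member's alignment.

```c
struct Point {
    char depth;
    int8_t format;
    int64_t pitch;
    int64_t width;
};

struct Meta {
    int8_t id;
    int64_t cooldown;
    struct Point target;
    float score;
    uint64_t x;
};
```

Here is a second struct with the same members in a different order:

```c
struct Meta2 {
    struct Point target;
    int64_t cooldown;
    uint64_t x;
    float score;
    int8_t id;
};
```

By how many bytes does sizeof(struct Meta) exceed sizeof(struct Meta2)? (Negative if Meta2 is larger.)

8

Point: depth at 0 (size 1, align 1) → ends 1; format at 1 (size 1, align 1) → ends 2; pad 6 to align 8 for pitch; pitch at 8 (size 8, align 8) → ends 16; width at 16 (size 8, align 8) → ends 24; total 24 bytes, alignment 8
id at 0 (size 1, align 1) → ends 1
pad 7 to align 8 for cooldown
cooldown at 8 (size 8, align 8) → ends 16
target at 16 (size 24, align 8) → ends 40
score at 40 (size 4, align 4) → ends 44
pad 4 to align 8 for x
x at 48 (size 8, align 8) → ends 56
total 56 bytes, alignment 8
— Meta2 —
target at 0 (size 24, align 8) → ends 24
cooldown at 24 (size 8, align 8) → ends 32
x at 32 (size 8, align 8) → ends 40
score at 40 (size 4, align 4) → ends 44
id at 44 (size 1, align 1) → ends 45
tail pad 3 to reach multiple of 8
total 48 bytes, alignment 8
56 − 48 = 8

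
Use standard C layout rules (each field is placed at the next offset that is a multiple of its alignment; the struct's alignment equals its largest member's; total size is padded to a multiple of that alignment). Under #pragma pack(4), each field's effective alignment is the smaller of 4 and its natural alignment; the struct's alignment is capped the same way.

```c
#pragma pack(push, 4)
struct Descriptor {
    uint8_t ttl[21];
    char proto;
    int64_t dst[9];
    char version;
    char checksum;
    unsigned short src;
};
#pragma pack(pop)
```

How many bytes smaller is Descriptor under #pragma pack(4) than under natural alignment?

natural layout:
  @0: ttl [21B, align 1] → 21
  @21: proto [1B, align 1] → 22
  +2 pad (align 8)
  @24: dst [72B, align 8] → 96
  @96: version [1B, align 1] → 97
  @97: checksum [1B, align 1] → 98
  @98: src [2B, align 2] → 100
  +4 tail pad (align 8)
  size 104, align 8
packed(4) layout:
  @0: ttl [21B, align 1] → 21
  @21: proto [1B, align 1] → 22
  +2 pad (align 4)
  @24: dst [72B, align 4] → 96
  @96: version [1B, align 1] → 97
  @97: checksum [1B, align 1] → 98
  @98: src [2B, align 2] → 100
  size 100, align 4
104 − 100 = 4

4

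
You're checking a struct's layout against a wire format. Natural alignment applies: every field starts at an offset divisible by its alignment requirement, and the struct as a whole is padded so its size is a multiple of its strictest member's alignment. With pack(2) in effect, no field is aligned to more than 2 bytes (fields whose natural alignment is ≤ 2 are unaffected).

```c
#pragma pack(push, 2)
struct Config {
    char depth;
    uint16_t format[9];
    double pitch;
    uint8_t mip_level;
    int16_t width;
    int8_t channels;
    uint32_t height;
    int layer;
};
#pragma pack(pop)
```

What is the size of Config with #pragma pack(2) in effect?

42

depth at 0 (size 1, align 1) → ends 1
pad 1 to align 2 for format
format at 2 (size 18, align 2) → ends 20
pitch at 20 (size 8, align 2) → ends 28
mip_level at 28 (size 1, align 1) → ends 29
pad 1 to align 2 for width
width at 30 (size 2, align 2) → ends 32
channels at 32 (size 1, align 1) → ends 33
pad 1 to align 2 for height
height at 34 (size 4, align 2) → ends 38
layer at 38 (size 4, align 2) → ends 42
total 42 bytes, alignment 2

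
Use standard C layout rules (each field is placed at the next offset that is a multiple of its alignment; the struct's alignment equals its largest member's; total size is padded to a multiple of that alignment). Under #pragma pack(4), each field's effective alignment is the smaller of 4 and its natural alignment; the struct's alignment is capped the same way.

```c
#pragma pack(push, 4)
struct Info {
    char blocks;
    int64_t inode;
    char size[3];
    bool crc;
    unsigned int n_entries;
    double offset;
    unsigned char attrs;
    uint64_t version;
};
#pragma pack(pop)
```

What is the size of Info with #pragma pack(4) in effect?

0..1  blocks  (1B, 1-aligned)
1..4  -- padding (3B)
4..12  inode  (8B, 4-aligned)
12..15  size  (3B, 1-aligned)
15..16  crc  (1B, 1-aligned)
16..20  n_entries  (4B, 4-aligned)
20..28  offset  (8B, 4-aligned)
28..29  attrs  (1B, 1-aligned)
29..32  -- padding (3B)
32..40  version  (8B, 4-aligned)
sizeof = 40, alignof = 4

40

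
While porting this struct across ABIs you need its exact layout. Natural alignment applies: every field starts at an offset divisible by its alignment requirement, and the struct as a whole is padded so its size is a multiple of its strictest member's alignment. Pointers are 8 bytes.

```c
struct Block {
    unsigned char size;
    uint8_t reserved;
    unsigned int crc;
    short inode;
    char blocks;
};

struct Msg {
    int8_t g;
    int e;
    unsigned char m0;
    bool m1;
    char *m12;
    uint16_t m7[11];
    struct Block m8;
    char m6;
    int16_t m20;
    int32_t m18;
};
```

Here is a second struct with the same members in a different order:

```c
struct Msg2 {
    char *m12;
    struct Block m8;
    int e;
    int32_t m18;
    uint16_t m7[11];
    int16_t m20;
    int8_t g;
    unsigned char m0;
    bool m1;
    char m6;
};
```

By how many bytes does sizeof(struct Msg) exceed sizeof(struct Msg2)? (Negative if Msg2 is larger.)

16

Block: @0: size [1B, align 1] → 1; @1: reserved [1B, align 1] → 2; +2 pad (align 4); @4: crc [4B, align 4] → 8; @8: inode [2B, align 2] → 10; @10: blocks [1B, align 1] → 11; +1 tail pad (align 4); size 12, align 4
@0: g [1B, align 1] → 1
+3 pad (align 4)
@4: e [4B, align 4] → 8
@8: m0 [1B, align 1] → 9
@9: m1 [1B, align 1] → 10
+6 pad (align 8)
@16: m12 [8B, align 8] → 24
@24: m7 [22B, align 2] → 46
+2 pad (align 4)
@48: m8 [12B, align 4] → 60
@60: m6 [1B, align 1] → 61
+1 pad (align 2)
@62: m20 [2B, align 2] → 64
@64: m18 [4B, align 4] → 68
+4 tail pad (align 8)
size 72, align 8
— Msg2 —
@0: m12 [8B, align 8] → 8
@8: m8 [12B, align 4] → 20
@20: e [4B, align 4] → 24
@24: m18 [4B, align 4] → 28
@28: m7 [22B, align 2] → 50
@50: m20 [2B, align 2] → 52
@52: g [1B, align 1] → 53
@53: m0 [1B, align 1] → 54
@54: m1 [1B, align 1] → 55
@55: m6 [1B, align 1] → 56
size 56, align 8
72 − 56 = 16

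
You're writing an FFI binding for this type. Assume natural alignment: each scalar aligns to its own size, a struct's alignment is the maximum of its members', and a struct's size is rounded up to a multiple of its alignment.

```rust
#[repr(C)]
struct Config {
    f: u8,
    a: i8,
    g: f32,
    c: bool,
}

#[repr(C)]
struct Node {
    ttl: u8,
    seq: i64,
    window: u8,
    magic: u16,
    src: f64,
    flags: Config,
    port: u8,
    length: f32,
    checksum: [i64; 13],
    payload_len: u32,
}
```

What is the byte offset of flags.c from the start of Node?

40

Config: 0..1  f  (1B, 1-aligned); 1..2  a  (1B, 1-aligned); 2..4  -- padding (2B); 4..8  g  (4B, 4-aligned); 8..9  c  (1B, 1-aligned); 9..12  -- tail padding (3B); sizeof = 12, alignof = 4
0..1  ttl  (1B, 1-aligned)
1..8  -- padding (7B)
8..16  seq  (8B, 8-aligned)
16..17  window  (1B, 1-aligned)
17..18  -- padding (1B)
18..20  magic  (2B, 2-aligned)
20..24  -- padding (4B)
24..32  src  (8B, 8-aligned)
32..44  flags  (12B, 4-aligned)
within Config: c at 8
32 + 8 = 40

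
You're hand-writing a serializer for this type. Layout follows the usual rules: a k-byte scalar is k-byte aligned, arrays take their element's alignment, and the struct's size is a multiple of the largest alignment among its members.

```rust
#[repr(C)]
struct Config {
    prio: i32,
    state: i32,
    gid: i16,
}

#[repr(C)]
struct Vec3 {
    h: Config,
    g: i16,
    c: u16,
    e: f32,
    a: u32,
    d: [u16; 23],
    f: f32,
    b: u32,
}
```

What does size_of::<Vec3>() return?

80 bytes

Config: prio at 0 (size 4, align 4) → ends 4; state at 4 (size 4, align 4) → ends 8; gid at 8 (size 2, align 2) → ends 10; tail pad 2 to reach multiple of 4; total 12 bytes, alignment 4
h at 0 (size 12, align 4) → ends 12
g at 12 (size 2, align 2) → ends 14
c at 14 (size 2, align 2) → ends 16
e at 16 (size 4, align 4) → ends 20
a at 20 (size 4, align 4) → ends 24
d at 24 (size 46, align 2) → ends 70
pad 2 to align 4 for f
f at 72 (size 4, align 4) → ends 76
b at 76 (size 4, align 4) → ends 80
total 80 bytes, alignment 4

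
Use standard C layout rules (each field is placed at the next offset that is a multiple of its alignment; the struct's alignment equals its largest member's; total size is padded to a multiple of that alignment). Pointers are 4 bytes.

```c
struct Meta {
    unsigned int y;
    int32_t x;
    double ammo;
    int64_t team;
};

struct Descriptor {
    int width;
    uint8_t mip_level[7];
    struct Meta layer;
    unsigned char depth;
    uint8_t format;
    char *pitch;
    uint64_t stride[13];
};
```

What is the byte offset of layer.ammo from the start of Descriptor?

24

Meta: y at 0 (size 4, align 4) → ends 4; x at 4 (size 4, align 4) → ends 8; ammo at 8 (size 8, align 8) → ends 16; team at 16 (size 8, align 8) → ends 24; total 24 bytes, alignment 8
width at 0 (size 4, align 4) → ends 4
mip_level at 4 (size 7, align 1) → ends 11
pad 5 to align 8 for layer
layer at 16 (size 24, align 8) → ends 40
within Meta: ammo at 8
16 + 8 = 24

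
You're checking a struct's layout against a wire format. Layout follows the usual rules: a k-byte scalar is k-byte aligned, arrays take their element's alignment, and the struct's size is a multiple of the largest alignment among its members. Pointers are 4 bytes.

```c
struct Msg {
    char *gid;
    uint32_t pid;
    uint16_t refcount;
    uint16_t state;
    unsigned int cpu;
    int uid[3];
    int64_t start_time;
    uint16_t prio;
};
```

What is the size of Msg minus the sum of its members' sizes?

10

0..4  gid  (4B, 4-aligned)
4..8  pid  (4B, 4-aligned)
8..10  refcount  (2B, 2-aligned)
10..12  state  (2B, 2-aligned)
12..16  cpu  (4B, 4-aligned)
16..28  uid  (12B, 4-aligned)
28..32  -- padding (4B)
32..40  start_time  (8B, 8-aligned)
40..42  prio  (2B, 2-aligned)
42..48  -- tail padding (6B)
sizeof = 48, alignof = 8
data bytes 38, size 48 → padding 10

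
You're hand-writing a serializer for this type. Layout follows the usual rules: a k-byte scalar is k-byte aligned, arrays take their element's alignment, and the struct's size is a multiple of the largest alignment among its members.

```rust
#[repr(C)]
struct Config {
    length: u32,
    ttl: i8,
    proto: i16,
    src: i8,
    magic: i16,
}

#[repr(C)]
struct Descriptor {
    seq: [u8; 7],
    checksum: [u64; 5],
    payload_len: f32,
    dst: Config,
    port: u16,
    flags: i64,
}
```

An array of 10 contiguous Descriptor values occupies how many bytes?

800

Config: length at 0 (size 4, align 4) → ends 4; ttl at 4 (size 1, align 1) → ends 5; pad 1 to align 2 for proto; proto at 6 (size 2, align 2) → ends 8; src at 8 (size 1, align 1) → ends 9; pad 1 to align 2 for magic; magic at 10 (size 2, align 2) → ends 12; total 12 bytes, alignment 4
seq at 0 (size 7, align 1) → ends 7
pad 1 to align 8 for checksum
checksum at 8 (size 40, align 8) → ends 48
payload_len at 48 (size 4, align 4) → ends 52
dst at 52 (size 12, align 4) → ends 64
port at 64 (size 2, align 2) → ends 66
pad 6 to align 8 for flags
flags at 72 (size 8, align 8) → ends 80
total 80 bytes, alignment 8
array of 10: 10 × 80 = 800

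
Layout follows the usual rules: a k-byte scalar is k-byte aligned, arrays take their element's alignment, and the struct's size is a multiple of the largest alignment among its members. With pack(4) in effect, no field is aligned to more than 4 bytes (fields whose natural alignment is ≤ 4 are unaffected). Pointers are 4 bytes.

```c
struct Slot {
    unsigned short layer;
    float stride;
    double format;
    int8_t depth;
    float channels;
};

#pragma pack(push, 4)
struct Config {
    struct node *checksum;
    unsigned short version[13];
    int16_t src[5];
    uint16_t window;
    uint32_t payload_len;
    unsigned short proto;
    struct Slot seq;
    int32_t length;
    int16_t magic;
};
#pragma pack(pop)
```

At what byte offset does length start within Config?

76

Slot: 0..2  layer  (2B, 2-aligned); 2..4  -- padding (2B); 4..8  stride  (4B, 4-aligned); 8..16  format  (8B, 8-aligned); 16..17  depth  (1B, 1-aligned); 17..20  -- padding (3B); 20..24  channels  (4B, 4-aligned); sizeof = 24, alignof = 8
0..4  checksum  (4B, 4-aligned)
4..30  version  (26B, 2-aligned)
30..40  src  (10B, 2-aligned)
40..42  window  (2B, 2-aligned)
42..44  -- padding (2B)
44..48  payload_len  (4B, 4-aligned)
48..50  proto  (2B, 2-aligned)
50..52  -- padding (2B)
52..76  seq  (24B, 4-aligned)
76..80  length  (4B, 4-aligned)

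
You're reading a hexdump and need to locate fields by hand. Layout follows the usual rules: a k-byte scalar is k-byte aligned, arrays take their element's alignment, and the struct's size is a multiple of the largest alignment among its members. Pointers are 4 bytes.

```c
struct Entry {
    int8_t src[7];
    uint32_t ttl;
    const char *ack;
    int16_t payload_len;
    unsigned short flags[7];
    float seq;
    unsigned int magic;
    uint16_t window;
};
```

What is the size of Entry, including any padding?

44 bytes

0..7  src  (7B, 1-aligned)
7..8  -- padding (1B)
8..12  ttl  (4B, 4-aligned)
12..16  ack  (4B, 4-aligned)
16..18  payload_len  (2B, 2-aligned)
18..32  flags  (14B, 2-aligned)
32..36  seq  (4B, 4-aligned)
36..40  magic  (4B, 4-aligned)
40..42  window  (2B, 2-aligned)
42..44  -- tail padding (2B)
sizeof = 44, alignof = 4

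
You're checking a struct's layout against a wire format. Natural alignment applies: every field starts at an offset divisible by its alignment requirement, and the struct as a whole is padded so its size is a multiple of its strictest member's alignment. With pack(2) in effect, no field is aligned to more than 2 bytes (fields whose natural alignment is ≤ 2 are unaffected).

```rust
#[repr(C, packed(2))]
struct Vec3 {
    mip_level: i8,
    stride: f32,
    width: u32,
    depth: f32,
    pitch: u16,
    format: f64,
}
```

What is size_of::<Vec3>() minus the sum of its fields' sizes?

1

@0: mip_level [1B, align 1] → 1
+1 pad (align 2)
@2: stride [4B, align 2] → 6
@6: width [4B, align 2] → 10
@10: depth [4B, align 2] → 14
@14: pitch [2B, align 2] → 16
@16: format [8B, align 2] → 24
size 24, align 2
data bytes 23, size 24 → padding 1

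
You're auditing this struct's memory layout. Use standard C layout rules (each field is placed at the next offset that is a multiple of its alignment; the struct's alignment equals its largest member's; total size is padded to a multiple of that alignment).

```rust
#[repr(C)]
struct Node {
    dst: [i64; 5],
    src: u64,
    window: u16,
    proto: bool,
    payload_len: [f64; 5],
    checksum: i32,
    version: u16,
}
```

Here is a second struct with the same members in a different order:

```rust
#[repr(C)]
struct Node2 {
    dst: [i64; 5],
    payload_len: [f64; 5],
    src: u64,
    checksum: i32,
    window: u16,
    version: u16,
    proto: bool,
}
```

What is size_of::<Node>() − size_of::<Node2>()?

0..40  dst  (40B, 8-aligned)
40..48  src  (8B, 8-aligned)
48..50  window  (2B, 2-aligned)
50..51  proto  (1B, 1-aligned)
51..56  -- padding (5B)
56..96  payload_len  (40B, 8-aligned)
96..100  checksum  (4B, 4-aligned)
100..102  version  (2B, 2-aligned)
102..104  -- tail padding (2B)
sizeof = 104, alignof = 8
— Node2 —
0..40  dst  (40B, 8-aligned)
40..80  payload_len  (40B, 8-aligned)
80..88  src  (8B, 8-aligned)
88..92  checksum  (4B, 4-aligned)
92..94  window  (2B, 2-aligned)
94..96  version  (2B, 2-aligned)
96..97  proto  (1B, 1-aligned)
97..104  -- tail padding (7B)
sizeof = 104, alignof = 8
104 − 104 = 0

0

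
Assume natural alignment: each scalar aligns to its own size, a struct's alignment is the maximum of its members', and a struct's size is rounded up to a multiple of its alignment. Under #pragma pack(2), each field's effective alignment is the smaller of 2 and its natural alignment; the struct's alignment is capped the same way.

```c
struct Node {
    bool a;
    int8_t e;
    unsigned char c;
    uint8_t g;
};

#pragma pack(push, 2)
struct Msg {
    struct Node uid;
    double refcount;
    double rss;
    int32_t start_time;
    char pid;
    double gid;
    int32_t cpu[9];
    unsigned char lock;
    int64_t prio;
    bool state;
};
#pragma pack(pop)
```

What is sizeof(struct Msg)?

Node: @0: a [1B, align 1] → 1; @1: e [1B, align 1] → 2; @2: c [1B, align 1] → 3; @3: g [1B, align 1] → 4; size 4, align 1
@0: uid [4B, align 1] → 4
@4: refcount [8B, align 2] → 12
@12: rss [8B, align 2] → 20
@20: start_time [4B, align 2] → 24
@24: pid [1B, align 1] → 25
+1 pad (align 2)
@26: gid [8B, align 2] → 34
@34: cpu [36B, align 2] → 70
@70: lock [1B, align 1] → 71
+1 pad (align 2)
@72: prio [8B, align 2] → 80
@80: state [1B, align 1] → 81
+1 tail pad (align 2)
size 82, align 2

82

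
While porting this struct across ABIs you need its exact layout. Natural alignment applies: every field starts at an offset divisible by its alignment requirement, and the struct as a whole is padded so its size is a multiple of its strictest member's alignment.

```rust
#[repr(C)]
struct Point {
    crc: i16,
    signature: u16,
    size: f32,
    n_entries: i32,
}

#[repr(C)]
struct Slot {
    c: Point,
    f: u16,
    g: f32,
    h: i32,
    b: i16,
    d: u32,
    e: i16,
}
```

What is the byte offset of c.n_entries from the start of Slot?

Point: @0: crc [2B, align 2] → 2; @2: signature [2B, align 2] → 4; @4: size [4B, align 4] → 8; @8: n_entries [4B, align 4] → 12; size 12, align 4
@0: c [12B, align 4] → 12
within Point: n_entries at 8
0 + 8 = 8

8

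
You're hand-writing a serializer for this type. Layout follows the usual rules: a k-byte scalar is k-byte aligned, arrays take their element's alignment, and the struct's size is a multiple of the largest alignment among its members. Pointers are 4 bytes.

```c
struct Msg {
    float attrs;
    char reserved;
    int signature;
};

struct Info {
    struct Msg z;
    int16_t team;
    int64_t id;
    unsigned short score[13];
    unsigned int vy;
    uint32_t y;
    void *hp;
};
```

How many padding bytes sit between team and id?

Msg: 0..4  attrs  (4B, 4-aligned); 4..5  reserved  (1B, 1-aligned); 5..8  -- padding (3B); 8..12  signature  (4B, 4-aligned); sizeof = 12, alignof = 4
0..12  z  (12B, 4-aligned)
12..14  team  (2B, 2-aligned)
14..16  -- padding (2B)
16..24  id  (8B, 8-aligned)

2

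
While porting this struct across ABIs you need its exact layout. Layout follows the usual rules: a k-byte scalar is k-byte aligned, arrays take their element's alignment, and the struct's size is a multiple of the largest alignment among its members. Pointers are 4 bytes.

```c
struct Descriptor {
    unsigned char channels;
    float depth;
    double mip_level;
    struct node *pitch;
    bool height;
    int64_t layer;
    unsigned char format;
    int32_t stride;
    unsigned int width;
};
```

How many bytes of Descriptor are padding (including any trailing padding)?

13

channels at 0 (size 1, align 1) → ends 1
pad 3 to align 4 for depth
depth at 4 (size 4, align 4) → ends 8
mip_level at 8 (size 8, align 8) → ends 16
pitch at 16 (size 4, align 4) → ends 20
height at 20 (size 1, align 1) → ends 21
pad 3 to align 8 for layer
layer at 24 (size 8, align 8) → ends 32
format at 32 (size 1, align 1) → ends 33
pad 3 to align 4 for stride
stride at 36 (size 4, align 4) → ends 40
width at 40 (size 4, align 4) → ends 44
tail pad 4 to reach multiple of 8
total 48 bytes, alignment 8
data bytes 35, size 48 → padding 13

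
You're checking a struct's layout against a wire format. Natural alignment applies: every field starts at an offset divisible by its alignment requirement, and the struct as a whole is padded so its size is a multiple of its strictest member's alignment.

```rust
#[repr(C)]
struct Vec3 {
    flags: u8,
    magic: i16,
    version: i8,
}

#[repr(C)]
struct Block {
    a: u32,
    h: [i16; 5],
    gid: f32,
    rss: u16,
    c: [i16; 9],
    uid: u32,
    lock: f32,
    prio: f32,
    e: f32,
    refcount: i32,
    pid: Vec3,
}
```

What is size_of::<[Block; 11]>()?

Vec3: 0..1  flags  (1B, 1-aligned); 1..2  -- padding (1B); 2..4  magic  (2B, 2-aligned); 4..5  version  (1B, 1-aligned); 5..6  -- tail padding (1B); sizeof = 6, alignof = 2
0..4  a  (4B, 4-aligned)
4..14  h  (10B, 2-aligned)
14..16  -- padding (2B)
16..20  gid  (4B, 4-aligned)
20..22  rss  (2B, 2-aligned)
22..40  c  (18B, 2-aligned)
40..44  uid  (4B, 4-aligned)
44..48  lock  (4B, 4-aligned)
48..52  prio  (4B, 4-aligned)
52..56  e  (4B, 4-aligned)
56..60  refcount  (4B, 4-aligned)
60..66  pid  (6B, 2-aligned)
66..68  -- tail padding (2B)
sizeof = 68, alignof = 4
array of 11: 11 × 68 = 748

748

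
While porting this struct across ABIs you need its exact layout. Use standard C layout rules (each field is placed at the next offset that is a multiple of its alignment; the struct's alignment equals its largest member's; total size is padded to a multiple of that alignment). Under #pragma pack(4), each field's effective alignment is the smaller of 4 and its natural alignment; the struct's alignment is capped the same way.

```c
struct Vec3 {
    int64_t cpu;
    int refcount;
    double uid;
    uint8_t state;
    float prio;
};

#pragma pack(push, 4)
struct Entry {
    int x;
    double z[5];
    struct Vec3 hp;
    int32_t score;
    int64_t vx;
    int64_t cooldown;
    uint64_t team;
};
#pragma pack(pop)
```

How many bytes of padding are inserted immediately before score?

Vec3: 0..8  cpu  (8B, 8-aligned); 8..12  refcount  (4B, 4-aligned); 12..16  -- padding (4B); 16..24  uid  (8B, 8-aligned); 24..25  state  (1B, 1-aligned); 25..28  -- padding (3B); 28..32  prio  (4B, 4-aligned); sizeof = 32, alignof = 8
0..4  x  (4B, 4-aligned)
4..44  z  (40B, 4-aligned)
44..76  hp  (32B, 4-aligned)
76..80  score  (4B, 4-aligned)

0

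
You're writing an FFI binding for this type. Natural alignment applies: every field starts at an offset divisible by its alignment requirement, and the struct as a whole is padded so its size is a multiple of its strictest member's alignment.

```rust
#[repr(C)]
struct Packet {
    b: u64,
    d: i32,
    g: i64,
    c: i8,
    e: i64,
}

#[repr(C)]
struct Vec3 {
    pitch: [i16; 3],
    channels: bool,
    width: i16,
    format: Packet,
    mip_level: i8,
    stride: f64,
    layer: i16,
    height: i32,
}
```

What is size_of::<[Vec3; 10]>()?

Packet: b at 0 (size 8, align 8) → ends 8; d at 8 (size 4, align 4) → ends 12; pad 4 to align 8 for g; g at 16 (size 8, align 8) → ends 24; c at 24 (size 1, align 1) → ends 25; pad 7 to align 8 for e; e at 32 (size 8, align 8) → ends 40; total 40 bytes, alignment 8
pitch at 0 (size 6, align 2) → ends 6
channels at 6 (size 1, align 1) → ends 7
pad 1 to align 2 for width
width at 8 (size 2, align 2) → ends 10
pad 6 to align 8 for format
format at 16 (size 40, align 8) → ends 56
mip_level at 56 (size 1, align 1) → ends 57
pad 7 to align 8 for stride
stride at 64 (size 8, align 8) → ends 72
layer at 72 (size 2, align 2) → ends 74
pad 2 to align 4 for height
height at 76 (size 4, align 4) → ends 80
total 80 bytes, alignment 8
array of 10: 10 × 80 = 800

800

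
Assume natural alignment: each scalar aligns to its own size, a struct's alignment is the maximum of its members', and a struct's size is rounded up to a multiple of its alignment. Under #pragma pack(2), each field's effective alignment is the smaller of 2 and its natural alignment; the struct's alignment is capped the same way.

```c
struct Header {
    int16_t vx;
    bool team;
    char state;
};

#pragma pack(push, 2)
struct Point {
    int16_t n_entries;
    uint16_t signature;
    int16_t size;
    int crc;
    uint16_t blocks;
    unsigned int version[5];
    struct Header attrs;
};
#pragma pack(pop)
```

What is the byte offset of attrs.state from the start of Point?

35

Header: @0: vx [2B, align 2] → 2; @2: team [1B, align 1] → 3; @3: state [1B, align 1] → 4; size 4, align 2
@0: n_entries [2B, align 2] → 2
@2: signature [2B, align 2] → 4
@4: size [2B, align 2] → 6
@6: crc [4B, align 2] → 10
@10: blocks [2B, align 2] → 12
@12: version [20B, align 2] → 32
@32: attrs [4B, align 2] → 36
within Header: state at 3
32 + 3 = 35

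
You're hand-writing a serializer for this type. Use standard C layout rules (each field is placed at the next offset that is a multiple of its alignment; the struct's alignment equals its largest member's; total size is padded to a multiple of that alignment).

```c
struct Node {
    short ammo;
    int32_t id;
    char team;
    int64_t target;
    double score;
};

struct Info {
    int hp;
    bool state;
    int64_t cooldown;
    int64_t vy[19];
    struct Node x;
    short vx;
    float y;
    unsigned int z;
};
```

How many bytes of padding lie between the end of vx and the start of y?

Node: ammo at 0 (size 2, align 2) → ends 2; pad 2 to align 4 for id; id at 4 (size 4, align 4) → ends 8; team at 8 (size 1, align 1) → ends 9; pad 7 to align 8 for target; target at 16 (size 8, align 8) → ends 24; score at 24 (size 8, align 8) → ends 32; total 32 bytes, alignment 8
hp at 0 (size 4, align 4) → ends 4
state at 4 (size 1, align 1) → ends 5
pad 3 to align 8 for cooldown
cooldown at 8 (size 8, align 8) → ends 16
vy at 16 (size 152, align 8) → ends 168
x at 168 (size 32, align 8) → ends 200
vx at 200 (size 2, align 2) → ends 202
pad 2 to align 4 for y
y at 204 (size 4, align 4) → ends 208

2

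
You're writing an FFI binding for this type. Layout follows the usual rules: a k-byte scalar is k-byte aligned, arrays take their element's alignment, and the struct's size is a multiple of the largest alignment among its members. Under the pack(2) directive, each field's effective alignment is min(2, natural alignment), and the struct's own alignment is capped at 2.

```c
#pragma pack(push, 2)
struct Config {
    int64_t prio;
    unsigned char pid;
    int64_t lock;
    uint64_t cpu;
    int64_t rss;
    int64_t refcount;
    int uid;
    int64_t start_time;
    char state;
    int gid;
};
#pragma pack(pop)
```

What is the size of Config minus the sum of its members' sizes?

@0: prio [8B, align 2] → 8
@8: pid [1B, align 1] → 9
+1 pad (align 2)
@10: lock [8B, align 2] → 18
@18: cpu [8B, align 2] → 26
@26: rss [8B, align 2] → 34
@34: refcount [8B, align 2] → 42
@42: uid [4B, align 2] → 46
@46: start_time [8B, align 2] → 54
@54: state [1B, align 1] → 55
+1 pad (align 2)
@56: gid [4B, align 2] → 60
size 60, align 2
data bytes 58, size 60 → padding 2

2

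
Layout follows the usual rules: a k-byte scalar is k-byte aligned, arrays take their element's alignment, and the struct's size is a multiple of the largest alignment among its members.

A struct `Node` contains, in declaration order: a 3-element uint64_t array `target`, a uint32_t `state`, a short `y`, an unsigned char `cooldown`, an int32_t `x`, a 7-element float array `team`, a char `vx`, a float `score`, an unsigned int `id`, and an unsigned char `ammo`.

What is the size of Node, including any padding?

target at 0 (size 24, align 8) → ends 24
state at 24 (size 4, align 4) → ends 28
y at 28 (size 2, align 2) → ends 30
cooldown at 30 (size 1, align 1) → ends 31
pad 1 to align 4 for x
x at 32 (size 4, align 4) → ends 36
team at 36 (size 28, align 4) → ends 64
vx at 64 (size 1, align 1) → ends 65
pad 3 to align 4 for score
score at 68 (size 4, align 4) → ends 72
id at 72 (size 4, align 4) → ends 76
ammo at 76 (size 1, align 1) → ends 77
tail pad 3 to reach multiple of 8
total 80 bytes, alignment 8

80 bytes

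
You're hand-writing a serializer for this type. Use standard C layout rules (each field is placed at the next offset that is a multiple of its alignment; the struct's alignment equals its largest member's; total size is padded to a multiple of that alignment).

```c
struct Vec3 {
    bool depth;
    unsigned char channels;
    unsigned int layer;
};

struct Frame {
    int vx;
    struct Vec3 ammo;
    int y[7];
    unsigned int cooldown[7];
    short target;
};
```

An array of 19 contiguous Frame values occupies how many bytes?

Vec3: depth at 0 (size 1, align 1) → ends 1; channels at 1 (size 1, align 1) → ends 2; pad 2 to align 4 for layer; layer at 4 (size 4, align 4) → ends 8; total 8 bytes, alignment 4
vx at 0 (size 4, align 4) → ends 4
ammo at 4 (size 8, align 4) → ends 12
y at 12 (size 28, align 4) → ends 40
cooldown at 40 (size 28, align 4) → ends 68
target at 68 (size 2, align 2) → ends 70
tail pad 2 to reach multiple of 4
total 72 bytes, alignment 4
array of 19: 19 × 72 = 1368

1368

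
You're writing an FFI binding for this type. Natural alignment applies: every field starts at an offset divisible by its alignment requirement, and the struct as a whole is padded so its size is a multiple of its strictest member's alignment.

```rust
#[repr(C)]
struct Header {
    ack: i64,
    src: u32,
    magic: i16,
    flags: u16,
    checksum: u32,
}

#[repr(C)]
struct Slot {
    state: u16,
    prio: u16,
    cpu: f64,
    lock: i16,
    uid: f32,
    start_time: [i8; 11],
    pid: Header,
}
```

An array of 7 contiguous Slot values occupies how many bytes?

Header: ack at 0 (size 8, align 8) → ends 8; src at 8 (size 4, align 4) → ends 12; magic at 12 (size 2, align 2) → ends 14; flags at 14 (size 2, align 2) → ends 16; checksum at 16 (size 4, align 4) → ends 20; tail pad 4 to reach multiple of 8; total 24 bytes, alignment 8
state at 0 (size 2, align 2) → ends 2
prio at 2 (size 2, align 2) → ends 4
pad 4 to align 8 for cpu
cpu at 8 (size 8, align 8) → ends 16
lock at 16 (size 2, align 2) → ends 18
pad 2 to align 4 for uid
uid at 20 (size 4, align 4) → ends 24
start_time at 24 (size 11, align 1) → ends 35
pad 5 to align 8 for pid
pid at 40 (size 24, align 8) → ends 64
total 64 bytes, alignment 8
array of 7: 7 × 64 = 448

448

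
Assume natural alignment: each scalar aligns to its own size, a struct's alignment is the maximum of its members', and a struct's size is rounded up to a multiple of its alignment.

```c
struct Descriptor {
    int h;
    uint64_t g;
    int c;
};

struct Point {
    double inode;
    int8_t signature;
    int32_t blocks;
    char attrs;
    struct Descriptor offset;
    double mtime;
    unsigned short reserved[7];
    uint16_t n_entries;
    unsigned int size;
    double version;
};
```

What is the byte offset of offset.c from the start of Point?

Descriptor: h at 0 (size 4, align 4) → ends 4; pad 4 to align 8 for g; g at 8 (size 8, align 8) → ends 16; c at 16 (size 4, align 4) → ends 20; tail pad 4 to reach multiple of 8; total 24 bytes, alignment 8
inode at 0 (size 8, align 8) → ends 8
signature at 8 (size 1, align 1) → ends 9
pad 3 to align 4 for blocks
blocks at 12 (size 4, align 4) → ends 16
attrs at 16 (size 1, align 1) → ends 17
pad 7 to align 8 for offset
offset at 24 (size 24, align 8) → ends 48
within Descriptor: c at 16
24 + 16 = 40

40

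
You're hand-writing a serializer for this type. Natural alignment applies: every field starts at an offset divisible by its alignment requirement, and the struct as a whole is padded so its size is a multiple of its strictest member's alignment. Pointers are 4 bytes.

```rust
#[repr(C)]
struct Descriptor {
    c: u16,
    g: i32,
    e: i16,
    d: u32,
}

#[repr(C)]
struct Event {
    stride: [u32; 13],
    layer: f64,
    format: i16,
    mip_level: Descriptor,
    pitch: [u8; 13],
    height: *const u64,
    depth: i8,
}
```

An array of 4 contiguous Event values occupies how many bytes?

448

Descriptor: 0..2  c  (2B, 2-aligned); 2..4  -- padding (2B); 4..8  g  (4B, 4-aligned); 8..10  e  (2B, 2-aligned); 10..12  -- padding (2B); 12..16  d  (4B, 4-aligned); sizeof = 16, alignof = 4
0..52  stride  (52B, 4-aligned)
52..56  -- padding (4B)
56..64  layer  (8B, 8-aligned)
64..66  format  (2B, 2-aligned)
66..68  -- padding (2B)
68..84  mip_level  (16B, 4-aligned)
84..97  pitch  (13B, 1-aligned)
97..100  -- padding (3B)
100..104  height  (4B, 4-aligned)
104..105  depth  (1B, 1-aligned)
105..112  -- tail padding (7B)
sizeof = 112, alignof = 8
array of 4: 4 × 112 = 448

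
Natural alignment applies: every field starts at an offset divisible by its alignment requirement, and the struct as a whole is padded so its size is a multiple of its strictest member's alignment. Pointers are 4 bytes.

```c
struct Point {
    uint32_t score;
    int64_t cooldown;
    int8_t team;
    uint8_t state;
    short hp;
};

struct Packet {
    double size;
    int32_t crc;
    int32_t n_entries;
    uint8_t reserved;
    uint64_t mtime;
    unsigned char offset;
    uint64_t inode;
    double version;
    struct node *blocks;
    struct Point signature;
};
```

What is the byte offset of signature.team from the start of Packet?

80

Point: @0: score [4B, align 4] → 4; +4 pad (align 8); @8: cooldown [8B, align 8] → 16; @16: team [1B, align 1] → 17; @17: state [1B, align 1] → 18; @18: hp [2B, align 2] → 20; +4 tail pad (align 8); size 24, align 8
@0: size [8B, align 8] → 8
@8: crc [4B, align 4] → 12
@12: n_entries [4B, align 4] → 16
@16: reserved [1B, align 1] → 17
+7 pad (align 8)
@24: mtime [8B, align 8] → 32
@32: offset [1B, align 1] → 33
+7 pad (align 8)
@40: inode [8B, align 8] → 48
@48: version [8B, align 8] → 56
@56: blocks [4B, align 4] → 60
+4 pad (align 8)
@64: signature [24B, align 8] → 88
within Point: team at 16
64 + 16 = 80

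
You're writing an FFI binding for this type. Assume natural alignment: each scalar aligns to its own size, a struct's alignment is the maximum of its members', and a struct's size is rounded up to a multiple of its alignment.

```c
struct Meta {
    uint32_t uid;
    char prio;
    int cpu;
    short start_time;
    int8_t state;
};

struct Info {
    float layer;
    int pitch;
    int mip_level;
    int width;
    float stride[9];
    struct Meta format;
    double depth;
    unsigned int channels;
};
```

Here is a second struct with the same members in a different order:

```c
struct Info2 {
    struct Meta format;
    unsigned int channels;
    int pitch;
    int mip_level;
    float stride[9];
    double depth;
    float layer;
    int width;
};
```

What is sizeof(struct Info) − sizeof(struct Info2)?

Meta: uid at 0 (size 4, align 4) → ends 4; prio at 4 (size 1, align 1) → ends 5; pad 3 to align 4 for cpu; cpu at 8 (size 4, align 4) → ends 12; start_time at 12 (size 2, align 2) → ends 14; state at 14 (size 1, align 1) → ends 15; tail pad 1 to reach multiple of 4; total 16 bytes, alignment 4
layer at 0 (size 4, align 4) → ends 4
pitch at 4 (size 4, align 4) → ends 8
mip_level at 8 (size 4, align 4) → ends 12
width at 12 (size 4, align 4) → ends 16
stride at 16 (size 36, align 4) → ends 52
format at 52 (size 16, align 4) → ends 68
pad 4 to align 8 for depth
depth at 72 (size 8, align 8) → ends 80
channels at 80 (size 4, align 4) → ends 84
tail pad 4 to reach multiple of 8
total 88 bytes, alignment 8
— Info2 —
format at 0 (size 16, align 4) → ends 16
channels at 16 (size 4, align 4) → ends 20
pitch at 20 (size 4, align 4) → ends 24
mip_level at 24 (size 4, align 4) → ends 28
stride at 28 (size 36, align 4) → ends 64
depth at 64 (size 8, align 8) → ends 72
layer at 72 (size 4, align 4) → ends 76
width at 76 (size 4, align 4) → ends 80
total 80 bytes, alignment 8
88 − 80 = 8

8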